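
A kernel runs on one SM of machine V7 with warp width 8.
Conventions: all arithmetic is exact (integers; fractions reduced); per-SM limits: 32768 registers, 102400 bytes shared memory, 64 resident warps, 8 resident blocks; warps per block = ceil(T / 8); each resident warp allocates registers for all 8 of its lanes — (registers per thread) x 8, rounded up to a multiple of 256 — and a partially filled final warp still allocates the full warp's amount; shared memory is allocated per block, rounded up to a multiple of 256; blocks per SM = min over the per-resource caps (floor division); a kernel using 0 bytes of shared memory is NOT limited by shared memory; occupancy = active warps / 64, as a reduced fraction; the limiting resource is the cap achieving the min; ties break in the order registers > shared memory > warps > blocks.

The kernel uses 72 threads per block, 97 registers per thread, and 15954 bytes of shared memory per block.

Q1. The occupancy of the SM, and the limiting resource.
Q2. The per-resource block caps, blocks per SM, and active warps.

Answer: occupancy 27/64, limited by registers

registers: 3 blocks
shared memory: 6 blocks
warps: 7 blocks
blocks: 8 blocks

Answer: 3 blocks, 27 active warps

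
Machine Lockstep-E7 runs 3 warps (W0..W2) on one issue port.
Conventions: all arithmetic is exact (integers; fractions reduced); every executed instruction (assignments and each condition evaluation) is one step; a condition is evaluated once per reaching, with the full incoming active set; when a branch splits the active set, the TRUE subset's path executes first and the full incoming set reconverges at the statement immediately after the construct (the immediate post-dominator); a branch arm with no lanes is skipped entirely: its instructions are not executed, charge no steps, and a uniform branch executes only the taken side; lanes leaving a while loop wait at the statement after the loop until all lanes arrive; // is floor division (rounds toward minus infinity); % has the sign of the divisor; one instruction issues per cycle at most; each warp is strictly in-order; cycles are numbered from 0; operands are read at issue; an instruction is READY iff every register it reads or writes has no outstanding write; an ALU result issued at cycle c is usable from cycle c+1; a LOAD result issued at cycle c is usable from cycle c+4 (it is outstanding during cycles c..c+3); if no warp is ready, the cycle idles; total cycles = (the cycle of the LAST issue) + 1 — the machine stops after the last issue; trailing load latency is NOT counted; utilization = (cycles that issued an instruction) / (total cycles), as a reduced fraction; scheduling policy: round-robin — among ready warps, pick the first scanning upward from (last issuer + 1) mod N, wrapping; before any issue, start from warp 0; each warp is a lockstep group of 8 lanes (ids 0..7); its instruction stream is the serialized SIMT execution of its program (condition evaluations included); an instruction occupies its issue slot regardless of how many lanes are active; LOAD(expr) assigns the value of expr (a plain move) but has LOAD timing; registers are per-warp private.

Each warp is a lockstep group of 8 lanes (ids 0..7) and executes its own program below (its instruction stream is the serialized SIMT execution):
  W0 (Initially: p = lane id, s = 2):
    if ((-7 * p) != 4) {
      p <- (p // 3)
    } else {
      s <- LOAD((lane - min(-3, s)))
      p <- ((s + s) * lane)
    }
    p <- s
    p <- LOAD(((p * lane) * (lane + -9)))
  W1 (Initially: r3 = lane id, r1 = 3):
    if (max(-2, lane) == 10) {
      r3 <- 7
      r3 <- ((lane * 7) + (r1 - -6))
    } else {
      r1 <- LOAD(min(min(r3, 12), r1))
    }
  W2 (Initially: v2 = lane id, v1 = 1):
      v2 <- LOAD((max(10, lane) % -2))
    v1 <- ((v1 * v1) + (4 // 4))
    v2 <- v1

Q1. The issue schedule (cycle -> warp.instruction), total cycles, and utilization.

cycle 0: W0.I0
cycle 1: W1.I0
cycle 2: W2.I0
cycle 3: W0.I1
cycle 4: W1.I1
cycle 5: W2.I1
cycle 6: W0.I2
cycle 7: W2.I2
cycle 8: W0.I3

Answer: 9 cycles, utilization 1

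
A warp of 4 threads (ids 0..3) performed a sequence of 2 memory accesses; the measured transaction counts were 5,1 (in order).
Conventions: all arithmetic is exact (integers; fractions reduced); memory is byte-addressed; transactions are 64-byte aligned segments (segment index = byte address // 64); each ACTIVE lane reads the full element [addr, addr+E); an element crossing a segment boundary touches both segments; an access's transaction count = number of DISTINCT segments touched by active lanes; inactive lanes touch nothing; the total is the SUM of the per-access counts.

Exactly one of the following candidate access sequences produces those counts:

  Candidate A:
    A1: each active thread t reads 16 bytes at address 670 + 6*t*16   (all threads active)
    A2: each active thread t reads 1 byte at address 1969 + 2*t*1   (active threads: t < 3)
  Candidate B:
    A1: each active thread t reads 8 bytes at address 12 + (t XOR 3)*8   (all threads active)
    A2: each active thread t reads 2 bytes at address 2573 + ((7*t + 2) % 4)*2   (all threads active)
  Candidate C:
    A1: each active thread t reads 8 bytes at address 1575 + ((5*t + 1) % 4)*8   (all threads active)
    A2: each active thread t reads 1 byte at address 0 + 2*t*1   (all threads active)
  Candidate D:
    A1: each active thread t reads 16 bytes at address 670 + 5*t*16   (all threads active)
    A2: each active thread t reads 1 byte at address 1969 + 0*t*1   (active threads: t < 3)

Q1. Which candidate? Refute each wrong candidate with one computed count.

A: A1 gives 6 transactions, not 5
B: A1 gives 1 transaction, not 5
C: A1 gives 2 transactions, not 5
D: all counts match (5,1)

Answer: D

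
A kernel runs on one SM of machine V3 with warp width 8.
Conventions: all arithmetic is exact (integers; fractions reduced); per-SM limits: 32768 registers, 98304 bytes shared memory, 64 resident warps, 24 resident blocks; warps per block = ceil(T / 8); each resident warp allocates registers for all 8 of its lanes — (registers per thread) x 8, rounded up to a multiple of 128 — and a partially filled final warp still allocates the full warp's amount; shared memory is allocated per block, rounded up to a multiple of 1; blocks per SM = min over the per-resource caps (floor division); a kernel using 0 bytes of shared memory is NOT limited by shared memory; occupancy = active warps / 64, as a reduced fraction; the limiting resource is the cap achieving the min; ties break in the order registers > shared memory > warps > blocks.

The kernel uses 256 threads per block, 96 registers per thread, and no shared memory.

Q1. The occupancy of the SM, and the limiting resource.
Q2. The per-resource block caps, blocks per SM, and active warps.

Answer: occupancy 1/2, limited by registers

registers: 1 block
shared memory: no limit (kernel uses none)
warps: 2 blocks
blocks: 24 blocks

Answer: 1 block, 32 active warps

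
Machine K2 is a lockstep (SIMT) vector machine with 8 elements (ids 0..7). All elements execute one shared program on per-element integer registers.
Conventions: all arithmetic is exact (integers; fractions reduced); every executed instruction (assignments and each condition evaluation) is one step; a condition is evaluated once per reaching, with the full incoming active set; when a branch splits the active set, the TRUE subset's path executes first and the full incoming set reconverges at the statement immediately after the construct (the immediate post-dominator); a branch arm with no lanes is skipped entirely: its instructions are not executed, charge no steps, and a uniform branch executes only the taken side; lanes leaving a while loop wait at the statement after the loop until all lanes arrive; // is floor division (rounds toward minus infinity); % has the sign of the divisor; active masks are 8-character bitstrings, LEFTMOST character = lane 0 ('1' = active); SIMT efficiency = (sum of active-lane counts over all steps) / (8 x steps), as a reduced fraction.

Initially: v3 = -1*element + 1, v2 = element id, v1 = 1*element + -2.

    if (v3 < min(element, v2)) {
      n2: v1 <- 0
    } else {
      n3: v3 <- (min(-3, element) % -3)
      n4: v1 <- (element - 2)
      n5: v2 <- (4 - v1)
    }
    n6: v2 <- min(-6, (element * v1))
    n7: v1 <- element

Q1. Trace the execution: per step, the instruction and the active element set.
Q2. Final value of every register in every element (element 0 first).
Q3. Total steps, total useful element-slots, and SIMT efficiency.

step 0: eval (v3 < min(element, v2)) 11111111
step 1: v1 <- 0                      01111111
step 2: v3 <- (min(-3, element) % -3) 10000000
step 3: v1 <- (element - 2)          10000000
step 4: v2 <- (4 - v1)               10000000
step 5: v2 <- min(-6, (element * v1)) 11111111
step 6: v1 <- element                11111111

Answer: 7 steps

v3: 0,0,-1,-2,-3,-4,-5,-6
v2: -6,-6,-6,-6,-6,-6,-6,-6
v1: 0,1,2,3,4,5,6,7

steps = 7; useful = 34; efficiency = 34/56 = 17/28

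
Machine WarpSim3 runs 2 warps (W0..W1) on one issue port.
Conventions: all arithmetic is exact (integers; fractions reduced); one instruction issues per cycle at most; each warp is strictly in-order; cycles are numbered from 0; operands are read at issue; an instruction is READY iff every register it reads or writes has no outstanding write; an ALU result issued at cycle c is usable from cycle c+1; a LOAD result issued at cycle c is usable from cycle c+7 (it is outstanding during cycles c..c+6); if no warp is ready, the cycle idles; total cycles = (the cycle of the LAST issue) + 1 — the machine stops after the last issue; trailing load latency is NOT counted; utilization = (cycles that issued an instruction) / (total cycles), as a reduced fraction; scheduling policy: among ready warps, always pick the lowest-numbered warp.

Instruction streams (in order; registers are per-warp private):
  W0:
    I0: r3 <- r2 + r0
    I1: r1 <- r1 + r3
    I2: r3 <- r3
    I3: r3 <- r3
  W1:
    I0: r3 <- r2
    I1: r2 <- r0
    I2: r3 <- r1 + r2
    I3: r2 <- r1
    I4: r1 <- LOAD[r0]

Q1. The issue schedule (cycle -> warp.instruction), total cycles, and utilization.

cycle 0: W0.I0
cycle 1: W0.I1
cycle 2: W0.I2
cycle 3: W0.I3
cycle 4: W1.I0
cycle 5: W1.I1
cycle 6: W1.I2
cycle 7: W1.I3
cycle 8: W1.I4

Answer: 9 cycles, utilization 1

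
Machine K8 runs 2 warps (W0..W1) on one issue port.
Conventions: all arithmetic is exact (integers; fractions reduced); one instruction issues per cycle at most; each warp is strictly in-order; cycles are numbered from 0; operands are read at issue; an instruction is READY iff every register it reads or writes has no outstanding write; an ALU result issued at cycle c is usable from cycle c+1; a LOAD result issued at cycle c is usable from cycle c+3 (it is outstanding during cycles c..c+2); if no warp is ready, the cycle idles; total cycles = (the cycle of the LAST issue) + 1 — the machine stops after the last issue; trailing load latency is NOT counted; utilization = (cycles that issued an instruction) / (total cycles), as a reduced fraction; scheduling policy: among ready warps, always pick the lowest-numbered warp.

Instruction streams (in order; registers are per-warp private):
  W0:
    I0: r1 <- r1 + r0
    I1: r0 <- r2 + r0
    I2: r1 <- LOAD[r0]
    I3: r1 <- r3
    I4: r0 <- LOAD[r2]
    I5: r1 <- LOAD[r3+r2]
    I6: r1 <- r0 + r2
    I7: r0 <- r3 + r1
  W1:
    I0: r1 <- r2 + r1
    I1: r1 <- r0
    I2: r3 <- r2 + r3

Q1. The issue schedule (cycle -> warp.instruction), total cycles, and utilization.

cycle 0: W0.I0
cycle 1: W0.I1
cycle 2: W0.I2
cycle 3: W1.I0
cycle 4: W1.I1
cycle 5: W0.I3
cycle 6: W0.I4
cycle 7: W0.I5
cycle 8: W1.I2
cycle 9: idle
cycle 10: W0.I6
cycle 11: W0.I7

Answer: 12 cycles, utilization 11/12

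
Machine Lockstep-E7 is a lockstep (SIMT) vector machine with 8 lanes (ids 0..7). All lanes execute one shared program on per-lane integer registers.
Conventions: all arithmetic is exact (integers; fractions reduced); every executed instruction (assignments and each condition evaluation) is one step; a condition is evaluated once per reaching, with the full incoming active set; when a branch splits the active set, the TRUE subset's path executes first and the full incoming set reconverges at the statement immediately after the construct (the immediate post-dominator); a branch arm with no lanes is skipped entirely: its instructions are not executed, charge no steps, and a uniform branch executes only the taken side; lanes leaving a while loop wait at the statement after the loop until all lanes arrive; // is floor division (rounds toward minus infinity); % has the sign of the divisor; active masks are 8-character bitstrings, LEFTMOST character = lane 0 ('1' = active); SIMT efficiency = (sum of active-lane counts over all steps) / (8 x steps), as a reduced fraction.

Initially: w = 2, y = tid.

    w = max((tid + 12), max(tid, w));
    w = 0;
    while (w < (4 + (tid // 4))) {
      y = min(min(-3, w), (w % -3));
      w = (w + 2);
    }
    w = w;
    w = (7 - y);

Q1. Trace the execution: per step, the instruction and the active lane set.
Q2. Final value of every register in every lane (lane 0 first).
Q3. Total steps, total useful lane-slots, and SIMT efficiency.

step 0: w <- max((tid + 12), max(tid, w)) 11111111
step 1: w <- 0                       11111111
step 2: eval (w < (4 + (tid // 4)))  11111111
step 3: y <- min(min(-3, w), (w % -3)) 11111111
step 4: w <- (w + 2)                 11111111
step 5: eval (w < (4 + (tid // 4)))  11111111
step 6: y <- min(min(-3, w), (w % -3)) 11111111
step 7: w <- (w + 2)                 11111111
step 8: eval (w < (4 + (tid // 4)))  11111111
step 9: y <- min(min(-3, w), (w % -3)) 00001111
step 10: w <- (w + 2)                 00001111
step 11: eval (w < (4 + (tid // 4)))  00001111
step 12: w <- w                       11111111
step 13: w <- (7 - y)                 11111111

Answer: 14 steps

w: 10,10,10,10,10,10,10,10
y: -3,-3,-3,-3,-3,-3,-3,-3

steps = 14; useful = 100; efficiency = 100/112 = 25/28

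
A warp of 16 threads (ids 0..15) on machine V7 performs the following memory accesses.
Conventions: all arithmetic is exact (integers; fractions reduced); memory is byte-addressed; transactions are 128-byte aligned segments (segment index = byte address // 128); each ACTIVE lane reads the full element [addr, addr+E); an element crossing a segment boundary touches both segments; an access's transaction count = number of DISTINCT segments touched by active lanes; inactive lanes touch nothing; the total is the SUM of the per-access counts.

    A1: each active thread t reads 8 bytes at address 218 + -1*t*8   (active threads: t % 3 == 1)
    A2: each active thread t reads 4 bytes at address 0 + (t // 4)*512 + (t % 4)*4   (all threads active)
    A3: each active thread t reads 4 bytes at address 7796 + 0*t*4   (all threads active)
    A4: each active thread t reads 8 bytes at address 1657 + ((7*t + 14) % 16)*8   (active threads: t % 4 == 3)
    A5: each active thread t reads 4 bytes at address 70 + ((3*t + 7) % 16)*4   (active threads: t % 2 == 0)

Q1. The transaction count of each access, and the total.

A1: 2 transactions
A2: 4 transactions
A3: 1 transaction
A4: 1 transaction
A5: 2 transactions

Answer: 2,4,1,1,2; total 10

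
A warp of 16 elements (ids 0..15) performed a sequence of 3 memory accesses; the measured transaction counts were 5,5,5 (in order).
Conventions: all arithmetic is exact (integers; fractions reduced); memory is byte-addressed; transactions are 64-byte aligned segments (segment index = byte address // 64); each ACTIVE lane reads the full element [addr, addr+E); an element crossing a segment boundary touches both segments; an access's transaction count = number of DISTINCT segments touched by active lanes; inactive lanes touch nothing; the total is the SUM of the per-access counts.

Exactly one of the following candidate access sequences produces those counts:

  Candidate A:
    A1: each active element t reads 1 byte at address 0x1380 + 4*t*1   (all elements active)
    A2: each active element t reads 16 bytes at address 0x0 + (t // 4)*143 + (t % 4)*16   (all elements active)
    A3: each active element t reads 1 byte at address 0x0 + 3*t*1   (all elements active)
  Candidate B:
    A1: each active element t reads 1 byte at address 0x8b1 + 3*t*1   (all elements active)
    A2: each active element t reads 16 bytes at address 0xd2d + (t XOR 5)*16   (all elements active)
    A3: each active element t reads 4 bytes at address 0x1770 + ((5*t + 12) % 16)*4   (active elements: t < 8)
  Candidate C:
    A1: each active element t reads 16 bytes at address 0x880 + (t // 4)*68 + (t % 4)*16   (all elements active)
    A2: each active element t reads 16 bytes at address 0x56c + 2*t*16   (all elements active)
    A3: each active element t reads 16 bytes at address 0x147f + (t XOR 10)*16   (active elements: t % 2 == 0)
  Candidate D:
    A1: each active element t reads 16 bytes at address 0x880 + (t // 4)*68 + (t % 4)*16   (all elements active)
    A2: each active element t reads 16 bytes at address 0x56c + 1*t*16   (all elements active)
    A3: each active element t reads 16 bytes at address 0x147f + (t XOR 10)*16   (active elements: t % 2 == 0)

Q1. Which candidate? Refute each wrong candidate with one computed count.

A: A1 gives 1 transaction, not 5
B: A1 gives 2 transactions, not 5
C: A2 gives 9 transactions, not 5
D: all counts match (5,5,5)

Answer: D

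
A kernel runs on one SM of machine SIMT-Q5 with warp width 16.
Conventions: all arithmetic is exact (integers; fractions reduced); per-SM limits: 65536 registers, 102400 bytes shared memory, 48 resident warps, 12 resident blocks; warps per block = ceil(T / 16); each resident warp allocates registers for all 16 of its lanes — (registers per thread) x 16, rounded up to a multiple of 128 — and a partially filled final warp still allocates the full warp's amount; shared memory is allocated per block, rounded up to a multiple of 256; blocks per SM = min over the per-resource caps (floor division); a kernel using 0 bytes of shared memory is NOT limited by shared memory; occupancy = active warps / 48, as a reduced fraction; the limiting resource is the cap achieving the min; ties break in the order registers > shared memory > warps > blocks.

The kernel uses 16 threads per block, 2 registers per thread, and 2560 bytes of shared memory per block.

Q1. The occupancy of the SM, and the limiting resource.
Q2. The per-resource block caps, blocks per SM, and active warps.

Answer: occupancy 1/4, limited by blocks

registers: 512 blocks
shared memory: 40 blocks
warps: 48 blocks
blocks: 12 blocks

Answer: 12 blocks, 12 active warps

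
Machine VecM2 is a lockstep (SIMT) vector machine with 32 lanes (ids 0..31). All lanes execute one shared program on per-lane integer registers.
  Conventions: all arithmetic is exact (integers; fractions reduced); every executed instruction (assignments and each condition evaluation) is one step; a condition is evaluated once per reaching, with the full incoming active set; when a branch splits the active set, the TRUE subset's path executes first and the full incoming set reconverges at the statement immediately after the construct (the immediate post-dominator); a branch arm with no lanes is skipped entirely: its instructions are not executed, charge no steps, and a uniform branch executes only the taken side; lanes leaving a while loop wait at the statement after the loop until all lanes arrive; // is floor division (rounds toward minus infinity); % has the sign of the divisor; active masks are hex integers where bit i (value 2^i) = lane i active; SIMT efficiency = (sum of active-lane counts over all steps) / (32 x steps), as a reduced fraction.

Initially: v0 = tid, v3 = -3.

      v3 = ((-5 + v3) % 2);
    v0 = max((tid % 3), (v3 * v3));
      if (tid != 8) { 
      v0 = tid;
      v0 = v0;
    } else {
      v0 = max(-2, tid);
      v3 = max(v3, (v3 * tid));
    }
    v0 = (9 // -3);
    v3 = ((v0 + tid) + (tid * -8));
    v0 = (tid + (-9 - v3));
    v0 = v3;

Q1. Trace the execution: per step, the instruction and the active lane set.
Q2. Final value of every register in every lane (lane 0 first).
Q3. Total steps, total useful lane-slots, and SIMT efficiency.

step 0: v3 <- ((-5 + v3) % 2)        0xffffffff
step 1: v0 <- max((tid % 3), (v3 * v3)) 0xffffffff
step 2: eval (tid != 8)              0xffffffff
step 3: v0 <- tid                    0xfffffeff
step 4: v0 <- v0                     0xfffffeff
step 5: v0 <- max(-2, tid)           0x00000100
step 6: v3 <- max(v3, (v3 * tid))    0x00000100
step 7: v0 <- (9 // -3)              0xffffffff
step 8: v3 <- ((v0 + tid) + (tid * -8)) 0xffffffff
step 9: v0 <- (tid + (-9 - v3))      0xffffffff
step 10: v0 <- v3                     0xffffffff

Answer: 11 steps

v0: -3,-10,-17,-24,-31,-38,-45,-52,-59,-66,-73,-80,-87,-94,-101,-108,-115,-122,-129,-136,-143,-150,-157,-164,-171,-178,-185,-192,-199,-206,-213,-220
v3: -3,-10,-17,-24,-31,-38,-45,-52,-59,-66,-73,-80,-87,-94,-101,-108,-115,-122,-129,-136,-143,-150,-157,-164,-171,-178,-185,-192,-199,-206,-213,-220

steps = 11; useful = 288; efficiency = 288/352 = 9/11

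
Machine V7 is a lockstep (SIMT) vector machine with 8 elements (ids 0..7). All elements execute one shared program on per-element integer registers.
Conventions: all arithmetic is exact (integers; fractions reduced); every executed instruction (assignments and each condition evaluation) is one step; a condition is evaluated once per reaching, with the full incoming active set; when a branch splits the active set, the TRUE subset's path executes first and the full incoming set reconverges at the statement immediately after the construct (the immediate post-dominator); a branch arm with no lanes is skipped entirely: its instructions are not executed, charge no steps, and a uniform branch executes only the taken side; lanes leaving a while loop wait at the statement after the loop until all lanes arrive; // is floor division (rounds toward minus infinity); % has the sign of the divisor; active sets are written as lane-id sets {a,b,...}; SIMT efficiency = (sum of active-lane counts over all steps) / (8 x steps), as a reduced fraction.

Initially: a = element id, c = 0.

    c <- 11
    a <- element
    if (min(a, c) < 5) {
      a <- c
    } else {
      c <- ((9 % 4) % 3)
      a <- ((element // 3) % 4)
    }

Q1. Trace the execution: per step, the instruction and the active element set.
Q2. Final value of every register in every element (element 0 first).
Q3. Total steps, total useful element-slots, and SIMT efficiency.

step 0: c <- 11                      {0,1,2,3,4,5,6,7}
step 1: a <- element                 {0,1,2,3,4,5,6,7}
step 2: eval (min(a, c) < 5)         {0,1,2,3,4,5,6,7}
step 3: a <- c                       {0,1,2,3,4}
step 4: c <- ((9 % 4) % 3)           {5,6,7}
step 5: a <- ((element // 3) % 4)    {5,6,7}

Answer: 6 steps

a: 11,11,11,11,11,1,2,2
c: 11,11,11,11,11,1,1,1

steps = 6; useful = 35; efficiency = 35/48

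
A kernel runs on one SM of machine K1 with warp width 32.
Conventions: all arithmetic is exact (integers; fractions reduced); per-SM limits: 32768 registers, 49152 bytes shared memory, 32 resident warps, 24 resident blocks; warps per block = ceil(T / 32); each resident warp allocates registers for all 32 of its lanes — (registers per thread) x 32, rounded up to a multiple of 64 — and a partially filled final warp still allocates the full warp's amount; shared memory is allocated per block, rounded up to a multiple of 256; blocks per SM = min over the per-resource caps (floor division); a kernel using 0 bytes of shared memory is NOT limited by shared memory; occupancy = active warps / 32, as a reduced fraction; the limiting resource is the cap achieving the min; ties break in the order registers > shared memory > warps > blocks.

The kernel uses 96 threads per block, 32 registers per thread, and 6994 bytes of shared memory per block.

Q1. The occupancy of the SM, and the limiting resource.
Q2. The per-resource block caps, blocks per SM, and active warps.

Answer: occupancy 9/16, limited by shared memory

registers: 10 blocks
shared memory: 6 blocks
warps: 10 blocks
blocks: 24 blocks

Answer: 6 blocks, 18 active warps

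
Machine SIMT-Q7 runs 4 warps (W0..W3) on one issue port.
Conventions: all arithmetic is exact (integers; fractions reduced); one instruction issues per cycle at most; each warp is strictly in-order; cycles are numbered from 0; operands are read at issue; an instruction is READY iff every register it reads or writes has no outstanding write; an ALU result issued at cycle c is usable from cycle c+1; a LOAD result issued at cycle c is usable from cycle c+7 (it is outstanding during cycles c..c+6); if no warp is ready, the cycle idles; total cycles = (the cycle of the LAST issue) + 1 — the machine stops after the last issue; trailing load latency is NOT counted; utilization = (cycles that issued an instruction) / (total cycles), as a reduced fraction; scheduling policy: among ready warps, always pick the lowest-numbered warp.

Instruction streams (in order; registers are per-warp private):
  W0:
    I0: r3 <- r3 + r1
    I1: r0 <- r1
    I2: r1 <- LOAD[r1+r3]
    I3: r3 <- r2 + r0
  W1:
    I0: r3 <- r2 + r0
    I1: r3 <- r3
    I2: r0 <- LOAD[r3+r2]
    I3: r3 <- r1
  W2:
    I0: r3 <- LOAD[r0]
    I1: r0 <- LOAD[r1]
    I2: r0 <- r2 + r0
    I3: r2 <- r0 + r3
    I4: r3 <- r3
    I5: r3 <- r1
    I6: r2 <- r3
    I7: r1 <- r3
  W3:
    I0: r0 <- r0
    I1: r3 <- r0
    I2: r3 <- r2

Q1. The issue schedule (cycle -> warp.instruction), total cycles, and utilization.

cycle 0: W0.I0
cycle 1: W0.I1
cycle 2: W0.I2
cycle 3: W0.I3
cycle 4: W1.I0
cycle 5: W1.I1
cycle 6: W1.I2
cycle 7: W1.I3
cycle 8: W2.I0
cycle 9: W2.I1
cycle 10: W3.I0
cycle 11: W3.I1
cycle 12: W3.I2
cycle 13: idle
cycle 14: idle
cycle 15: idle
cycle 16: W2.I2
cycle 17: W2.I3
cycle 18: W2.I4
cycle 19: W2.I5
cycle 20: W2.I6
cycle 21: W2.I7

Answer: 22 cycles, utilization 19/22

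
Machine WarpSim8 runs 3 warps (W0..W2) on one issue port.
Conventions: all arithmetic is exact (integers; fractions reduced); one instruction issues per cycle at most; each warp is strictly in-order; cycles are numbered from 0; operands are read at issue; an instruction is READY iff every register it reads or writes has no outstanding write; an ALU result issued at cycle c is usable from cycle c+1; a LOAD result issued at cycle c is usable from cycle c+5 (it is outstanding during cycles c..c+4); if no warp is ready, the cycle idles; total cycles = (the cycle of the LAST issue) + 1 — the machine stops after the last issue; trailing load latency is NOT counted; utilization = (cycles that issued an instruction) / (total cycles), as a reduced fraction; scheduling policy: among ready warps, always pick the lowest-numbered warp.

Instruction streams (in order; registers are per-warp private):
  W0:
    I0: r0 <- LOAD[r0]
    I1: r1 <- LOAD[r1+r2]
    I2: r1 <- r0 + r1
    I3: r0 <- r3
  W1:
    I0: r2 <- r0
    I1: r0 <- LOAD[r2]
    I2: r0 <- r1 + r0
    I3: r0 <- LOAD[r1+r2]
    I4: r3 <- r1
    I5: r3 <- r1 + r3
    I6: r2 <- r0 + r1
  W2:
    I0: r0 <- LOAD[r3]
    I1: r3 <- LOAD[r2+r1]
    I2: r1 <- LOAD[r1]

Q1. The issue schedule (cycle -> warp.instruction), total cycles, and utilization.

cycle 0: W0.I0
cycle 1: W0.I1
cycle 2: W1.I0
cycle 3: W1.I1
cycle 4: W2.I0
cycle 5: W2.I1
cycle 6: W0.I2
cycle 7: W0.I3
cycle 8: W1.I2
cycle 9: W1.I3
cycle 10: W1.I4
cycle 11: W1.I5
cycle 12: W2.I2
cycle 13: idle
cycle 14: W1.I6

Answer: 15 cycles, utilization 14/15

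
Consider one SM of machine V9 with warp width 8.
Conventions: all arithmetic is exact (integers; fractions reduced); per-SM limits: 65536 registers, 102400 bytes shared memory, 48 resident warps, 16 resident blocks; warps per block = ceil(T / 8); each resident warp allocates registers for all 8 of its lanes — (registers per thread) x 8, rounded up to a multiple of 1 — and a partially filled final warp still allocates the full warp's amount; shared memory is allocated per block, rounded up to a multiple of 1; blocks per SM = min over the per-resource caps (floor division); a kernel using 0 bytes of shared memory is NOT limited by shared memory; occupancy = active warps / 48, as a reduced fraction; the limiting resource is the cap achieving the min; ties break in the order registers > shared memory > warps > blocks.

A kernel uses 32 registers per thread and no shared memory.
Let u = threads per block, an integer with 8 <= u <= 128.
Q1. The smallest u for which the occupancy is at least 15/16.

Answer: u = 17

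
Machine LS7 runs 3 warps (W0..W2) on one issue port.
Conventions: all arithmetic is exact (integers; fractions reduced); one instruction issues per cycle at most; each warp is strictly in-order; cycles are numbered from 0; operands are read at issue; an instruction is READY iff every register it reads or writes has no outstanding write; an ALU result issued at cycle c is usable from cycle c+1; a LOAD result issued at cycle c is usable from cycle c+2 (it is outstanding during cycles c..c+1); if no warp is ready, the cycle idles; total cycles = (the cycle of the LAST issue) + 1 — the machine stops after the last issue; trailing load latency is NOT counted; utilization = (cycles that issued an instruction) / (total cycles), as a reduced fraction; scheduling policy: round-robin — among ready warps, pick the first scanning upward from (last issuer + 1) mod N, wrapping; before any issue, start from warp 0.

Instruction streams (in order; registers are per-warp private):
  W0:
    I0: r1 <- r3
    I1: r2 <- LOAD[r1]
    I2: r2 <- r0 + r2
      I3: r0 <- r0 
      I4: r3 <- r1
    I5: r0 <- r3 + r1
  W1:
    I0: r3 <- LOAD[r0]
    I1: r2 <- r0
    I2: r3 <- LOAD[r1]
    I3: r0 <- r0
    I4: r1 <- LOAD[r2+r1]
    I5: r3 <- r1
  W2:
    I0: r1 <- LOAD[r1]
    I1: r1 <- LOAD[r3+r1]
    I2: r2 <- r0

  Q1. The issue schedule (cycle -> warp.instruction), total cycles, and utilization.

cycle 0: W0.I0
cycle 1: W1.I0
cycle 2: W2.I0
cycle 3: W0.I1
cycle 4: W1.I1
cycle 5: W2.I1
cycle 6: W0.I2
cycle 7: W1.I2
cycle 8: W2.I2
cycle 9: W0.I3
cycle 10: W1.I3
cycle 11: W0.I4
cycle 12: W1.I4
cycle 13: W0.I5
cycle 14: W1.I5

Answer: 15 cycles, utilization 1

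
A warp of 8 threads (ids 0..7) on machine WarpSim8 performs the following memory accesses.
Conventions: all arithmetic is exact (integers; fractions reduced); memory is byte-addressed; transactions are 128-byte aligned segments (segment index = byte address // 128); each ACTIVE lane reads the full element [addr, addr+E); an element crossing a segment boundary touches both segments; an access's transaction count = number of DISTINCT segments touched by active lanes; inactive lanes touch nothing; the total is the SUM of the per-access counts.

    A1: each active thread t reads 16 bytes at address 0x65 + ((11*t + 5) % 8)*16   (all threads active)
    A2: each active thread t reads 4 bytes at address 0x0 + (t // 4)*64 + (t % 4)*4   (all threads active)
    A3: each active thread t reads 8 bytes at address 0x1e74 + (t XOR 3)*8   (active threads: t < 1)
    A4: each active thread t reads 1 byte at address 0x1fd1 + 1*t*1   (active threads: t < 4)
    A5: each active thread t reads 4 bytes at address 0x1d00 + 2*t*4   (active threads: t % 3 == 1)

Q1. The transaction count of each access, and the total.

A1: 2 transactions
A2: 1 transaction
A3: 1 transaction
A4: 1 transaction
A5: 1 transaction

Answer: 2,1,1,1,1; total 6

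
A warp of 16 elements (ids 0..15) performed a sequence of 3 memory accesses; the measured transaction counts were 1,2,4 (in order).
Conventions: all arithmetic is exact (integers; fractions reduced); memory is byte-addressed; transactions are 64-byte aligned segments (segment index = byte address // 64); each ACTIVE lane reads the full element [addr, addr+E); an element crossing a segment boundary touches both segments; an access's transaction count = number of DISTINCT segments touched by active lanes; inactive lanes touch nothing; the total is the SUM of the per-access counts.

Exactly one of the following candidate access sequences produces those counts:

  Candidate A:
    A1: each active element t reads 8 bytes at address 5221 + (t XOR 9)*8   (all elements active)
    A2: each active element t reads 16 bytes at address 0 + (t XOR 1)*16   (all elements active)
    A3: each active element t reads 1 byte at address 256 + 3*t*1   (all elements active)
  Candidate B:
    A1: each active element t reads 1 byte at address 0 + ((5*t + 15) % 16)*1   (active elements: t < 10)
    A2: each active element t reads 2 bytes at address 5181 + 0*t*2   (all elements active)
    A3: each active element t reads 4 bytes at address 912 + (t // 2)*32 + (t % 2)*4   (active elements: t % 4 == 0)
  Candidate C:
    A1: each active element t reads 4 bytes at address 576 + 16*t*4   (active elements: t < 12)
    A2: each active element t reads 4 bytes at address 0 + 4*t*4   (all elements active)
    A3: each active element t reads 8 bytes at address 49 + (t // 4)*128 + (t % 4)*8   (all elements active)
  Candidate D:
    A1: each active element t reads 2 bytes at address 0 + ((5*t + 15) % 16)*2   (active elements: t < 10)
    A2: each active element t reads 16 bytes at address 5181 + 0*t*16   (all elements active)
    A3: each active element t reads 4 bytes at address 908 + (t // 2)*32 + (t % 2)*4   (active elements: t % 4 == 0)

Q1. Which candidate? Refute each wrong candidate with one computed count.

A: A1 gives 3 transactions, not 1
B: A2 gives 1 transaction, not 2
C: A1 gives 12 transactions, not 1
D: all counts match (1,2,4)

Answer: D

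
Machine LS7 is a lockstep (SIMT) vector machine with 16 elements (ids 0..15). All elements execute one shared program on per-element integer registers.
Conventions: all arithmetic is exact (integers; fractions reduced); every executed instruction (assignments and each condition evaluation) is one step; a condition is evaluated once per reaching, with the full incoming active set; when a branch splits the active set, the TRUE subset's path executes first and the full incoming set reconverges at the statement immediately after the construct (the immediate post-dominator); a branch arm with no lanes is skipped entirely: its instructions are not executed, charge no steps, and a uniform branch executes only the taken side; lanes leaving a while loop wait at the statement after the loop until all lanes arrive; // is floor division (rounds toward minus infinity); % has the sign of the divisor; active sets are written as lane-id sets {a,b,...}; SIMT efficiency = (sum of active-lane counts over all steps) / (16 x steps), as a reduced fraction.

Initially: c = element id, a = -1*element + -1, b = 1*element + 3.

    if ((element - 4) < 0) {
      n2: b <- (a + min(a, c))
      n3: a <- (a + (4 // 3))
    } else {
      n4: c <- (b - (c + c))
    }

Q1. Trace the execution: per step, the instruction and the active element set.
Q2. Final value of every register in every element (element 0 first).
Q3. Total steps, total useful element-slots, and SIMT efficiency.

step 0: eval ((element - 4) < 0)     {0,1,2,3,4,5,6,7,8,9,10,11,12,13,14,15}
step 1: b <- (a + min(a, c))         {0,1,2,3}
step 2: a <- (a + (4 // 3))          {0,1,2,3}
step 3: c <- (b - (c + c))           {4,5,6,7,8,9,10,11,12,13,14,15}

Answer: 4 steps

c: 0,1,2,3,-1,-2,-3,-4,-5,-6,-7,-8,-9,-10,-11,-12
a: 0,-1,-2,-3,-5,-6,-7,-8,-9,-10,-11,-12,-13,-14,-15,-16
b: -2,-4,-6,-8,7,8,9,10,11,12,13,14,15,16,17,18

steps = 4; useful = 36; efficiency = 36/64 = 9/16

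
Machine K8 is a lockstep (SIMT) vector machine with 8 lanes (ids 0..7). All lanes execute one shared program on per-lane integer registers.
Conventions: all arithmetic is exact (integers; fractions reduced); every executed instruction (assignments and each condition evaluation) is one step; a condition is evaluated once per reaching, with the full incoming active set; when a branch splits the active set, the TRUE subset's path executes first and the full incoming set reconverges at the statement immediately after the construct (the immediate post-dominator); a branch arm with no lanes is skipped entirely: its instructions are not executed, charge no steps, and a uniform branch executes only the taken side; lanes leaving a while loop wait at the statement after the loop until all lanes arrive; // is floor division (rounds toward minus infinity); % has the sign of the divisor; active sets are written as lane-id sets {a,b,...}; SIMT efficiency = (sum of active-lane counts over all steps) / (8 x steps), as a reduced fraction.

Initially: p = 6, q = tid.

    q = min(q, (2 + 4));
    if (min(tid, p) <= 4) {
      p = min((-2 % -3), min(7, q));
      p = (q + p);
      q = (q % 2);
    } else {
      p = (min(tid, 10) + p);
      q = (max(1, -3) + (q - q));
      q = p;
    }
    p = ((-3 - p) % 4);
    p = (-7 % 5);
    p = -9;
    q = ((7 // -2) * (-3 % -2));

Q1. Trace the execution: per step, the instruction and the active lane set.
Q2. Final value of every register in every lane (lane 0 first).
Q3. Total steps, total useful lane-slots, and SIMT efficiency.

step 0: q <- min(q, (2 + 4))         {0,1,2,3,4,5,6,7}
step 1: eval (min(tid, p) <= 4)      {0,1,2,3,4,5,6,7}
step 2: p <- min((-2 % -3), min(7, q)) {0,1,2,3,4}
step 3: p <- (q + p)                 {0,1,2,3,4}
step 4: q <- (q % 2)                 {0,1,2,3,4}
step 5: p <- (min(tid, 10) + p)      {5,6,7}
step 6: q <- (max(1, -3) + (q - q))  {5,6,7}
step 7: q <- p                       {5,6,7}
step 8: p <- ((-3 - p) % 4)          {0,1,2,3,4,5,6,7}
step 9: p <- (-7 % 5)                {0,1,2,3,4,5,6,7}
step 10: p <- -9                      {0,1,2,3,4,5,6,7}
step 11: q <- ((7 // -2) * (-3 % -2)) {0,1,2,3,4,5,6,7}

Answer: 12 steps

p: -9,-9,-9,-9,-9,-9,-9,-9
q: 4,4,4,4,4,4,4,4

steps = 12; useful = 72; efficiency = 72/96 = 3/4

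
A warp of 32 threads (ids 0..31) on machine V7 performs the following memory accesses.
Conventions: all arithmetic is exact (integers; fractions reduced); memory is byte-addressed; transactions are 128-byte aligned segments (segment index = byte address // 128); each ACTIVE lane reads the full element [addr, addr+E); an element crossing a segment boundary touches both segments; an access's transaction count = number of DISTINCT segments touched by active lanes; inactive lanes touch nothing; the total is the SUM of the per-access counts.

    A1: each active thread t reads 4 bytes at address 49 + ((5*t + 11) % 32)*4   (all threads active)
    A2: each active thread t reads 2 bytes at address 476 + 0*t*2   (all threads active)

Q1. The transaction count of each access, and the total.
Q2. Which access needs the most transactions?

A1: 2 transactions
A2: 1 transaction

Answer: 2,1; total 3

Answer: A1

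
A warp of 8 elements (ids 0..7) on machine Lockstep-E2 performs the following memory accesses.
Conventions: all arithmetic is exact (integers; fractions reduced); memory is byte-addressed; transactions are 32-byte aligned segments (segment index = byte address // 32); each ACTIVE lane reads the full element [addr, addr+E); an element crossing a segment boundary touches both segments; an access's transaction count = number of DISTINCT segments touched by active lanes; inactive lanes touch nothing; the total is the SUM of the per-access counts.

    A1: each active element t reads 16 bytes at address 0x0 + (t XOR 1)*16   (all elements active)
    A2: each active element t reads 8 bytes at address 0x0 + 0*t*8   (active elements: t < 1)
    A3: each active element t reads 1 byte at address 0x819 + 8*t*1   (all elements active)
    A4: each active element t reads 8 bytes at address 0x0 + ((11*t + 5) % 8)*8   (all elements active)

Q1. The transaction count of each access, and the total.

A1: 4 transactions
A2: 1 transaction
A3: 3 transactions
A4: 2 transactions

Answer: 4,1,3,2; total 10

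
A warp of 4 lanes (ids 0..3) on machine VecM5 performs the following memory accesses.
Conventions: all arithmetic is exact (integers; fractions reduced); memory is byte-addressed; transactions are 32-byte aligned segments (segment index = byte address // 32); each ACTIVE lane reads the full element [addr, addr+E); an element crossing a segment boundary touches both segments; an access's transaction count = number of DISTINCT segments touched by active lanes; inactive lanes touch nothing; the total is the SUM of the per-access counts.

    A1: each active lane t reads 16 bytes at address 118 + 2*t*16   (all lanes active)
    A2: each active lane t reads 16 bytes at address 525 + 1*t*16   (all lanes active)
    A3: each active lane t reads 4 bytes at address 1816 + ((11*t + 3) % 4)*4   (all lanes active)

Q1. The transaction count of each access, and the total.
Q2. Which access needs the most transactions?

A1: 5 transactions
A2: 3 transactions
A3: 2 transactions

Answer: 5,3,2; total 10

Answer: A1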